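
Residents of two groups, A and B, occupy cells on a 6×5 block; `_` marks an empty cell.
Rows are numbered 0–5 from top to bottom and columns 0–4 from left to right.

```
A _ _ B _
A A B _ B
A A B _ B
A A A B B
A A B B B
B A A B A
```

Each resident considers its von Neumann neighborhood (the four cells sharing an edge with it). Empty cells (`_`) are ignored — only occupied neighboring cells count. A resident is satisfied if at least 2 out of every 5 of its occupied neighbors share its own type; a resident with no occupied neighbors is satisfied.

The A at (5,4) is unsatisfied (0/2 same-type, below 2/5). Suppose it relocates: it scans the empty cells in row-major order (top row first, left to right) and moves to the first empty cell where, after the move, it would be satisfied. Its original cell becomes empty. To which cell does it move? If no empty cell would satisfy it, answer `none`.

(0,1)

Vacating (5,4). Empty cells in order:
  (0,1): 2/2 same-type → satisfied — stop here.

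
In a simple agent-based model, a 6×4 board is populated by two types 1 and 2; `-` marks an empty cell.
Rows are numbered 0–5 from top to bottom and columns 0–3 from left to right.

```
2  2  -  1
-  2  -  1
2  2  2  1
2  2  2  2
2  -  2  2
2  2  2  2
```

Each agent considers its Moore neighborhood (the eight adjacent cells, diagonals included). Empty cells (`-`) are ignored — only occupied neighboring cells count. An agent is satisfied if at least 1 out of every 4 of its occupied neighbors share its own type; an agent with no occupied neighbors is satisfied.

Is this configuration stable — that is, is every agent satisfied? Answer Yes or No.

Yes

(0,0)2 2/2 ✓
(0,1)2 2/2 ✓
(0,3)1 1/1 ✓
(1,1)2 5/5 ✓
(1,3)1 2/3 ✓
(2,0)2 4/4 ✓
(2,1)2 6/6 ✓
(2,2)2 5/7 ✓
(2,3)1 1/4 ✓
(3,0)2 4/4 ✓
(3,1)2 7/7 ✓
(3,2)2 6/7 ✓
(3,3)2 4/5 ✓
(4,0)2 4/4 ✓
(4,2)2 7/7 ✓
(4,3)2 5/5 ✓
(5,0)2 2/2 ✓
(5,1)2 4/4 ✓
(5,2)2 4/4 ✓
(5,3)2 3/3 ✓
All meet the threshold, so the configuration is stable.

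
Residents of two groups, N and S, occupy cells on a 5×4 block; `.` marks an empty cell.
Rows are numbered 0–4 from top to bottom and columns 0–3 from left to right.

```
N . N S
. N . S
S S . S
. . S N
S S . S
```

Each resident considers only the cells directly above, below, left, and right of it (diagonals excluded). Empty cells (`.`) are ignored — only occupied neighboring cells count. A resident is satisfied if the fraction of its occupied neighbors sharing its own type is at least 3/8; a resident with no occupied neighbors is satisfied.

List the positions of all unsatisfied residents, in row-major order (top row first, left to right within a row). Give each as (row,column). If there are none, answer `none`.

(0,2), (1,1), (3,2), (3,3), (4,3)

Row 0: (0,0)N 0/0 ✓ · (0,2)N 0/1 ✗ · (0,3)S 1/2 ✓
Row 1: (1,1)N 0/1 ✗ · (1,3)S 2/2 ✓
Row 2: (2,0)S 1/1 ✓ · (2,1)S 1/2 ✓ · (2,3)S 1/2 ✓
Row 3: (3,2)S 0/1 ✗ · (3,3)N 0/3 ✗
Row 4: (4,0)S 1/1 ✓ · (4,1)S 1/1 ✓ · (4,3)S 0/1 ✗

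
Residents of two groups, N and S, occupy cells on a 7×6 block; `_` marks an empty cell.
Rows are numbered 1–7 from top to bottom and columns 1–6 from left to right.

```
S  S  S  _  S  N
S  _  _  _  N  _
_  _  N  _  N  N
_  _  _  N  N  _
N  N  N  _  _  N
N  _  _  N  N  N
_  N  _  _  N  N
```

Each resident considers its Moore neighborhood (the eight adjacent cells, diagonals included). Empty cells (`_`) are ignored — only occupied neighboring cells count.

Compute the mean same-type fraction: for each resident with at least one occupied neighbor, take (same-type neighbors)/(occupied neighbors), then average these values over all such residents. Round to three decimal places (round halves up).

0.924

(1,1)S 2/2
(1,2)S 3/3
(1,3)S 1/1
(1,5)S 0/2
(1,6)N 1/2
(2,1)S 2/2
(2,5)N 3/4
(3,3)N 1/1
(3,5)N 4/4
(3,6)N 3/3
(4,4)N 4/4
(4,5)N 4/4
(5,1)N 2/2
(5,2)N 3/3
(5,3)N 3/3
(5,6)N 3/3
(6,1)N 3/3
(6,4)N 3/3
(6,5)N 5/5
(6,6)N 4/4
(7,2)N 1/1
(7,5)N 4/4
(7,6)N 3/3
Sum over 23 residents: 2/2 + 3/3 + 1/1 + 0/2 + 1/2 + 2/2 + 3/4 + 1/1 + 4/4 + 3/3 + 4/4 + 4/4 + 2/2 + 3/3 + 3/3 + 3/3 + 3/3 + 3/3 + 5/5 + 4/4 + 1/1 + 4/4 + 3/3 = 85/4; mean = 85/4 ÷ 23 = 85/92 = 0.923913… → 0.924.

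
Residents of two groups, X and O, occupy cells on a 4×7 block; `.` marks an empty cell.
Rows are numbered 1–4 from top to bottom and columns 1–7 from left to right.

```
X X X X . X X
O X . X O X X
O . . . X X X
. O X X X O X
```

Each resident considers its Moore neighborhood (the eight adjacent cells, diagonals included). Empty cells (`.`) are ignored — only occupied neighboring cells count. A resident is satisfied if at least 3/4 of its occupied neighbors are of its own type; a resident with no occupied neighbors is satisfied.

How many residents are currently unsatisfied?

(1,1)X 2/3 unhappy
(1,2)X 3/4 ok
(1,3)X 4/4 ok
(1,4)X 2/3 unhappy
(1,6)X 3/4 ok
(1,7)X 3/3 ok
(2,1)O 1/4 unhappy
(2,2)X 3/5 unhappy
(2,4)X 3/4 ok
(2,5)O 0/6 unhappy
(2,6)X 6/7 ok
(2,7)X 5/5 ok
(3,1)O 2/3 unhappy
(3,5)X 5/7 unhappy
(3,6)X 6/8 ok
(3,7)X 4/5 ok
(4,2)O 1/2 unhappy
(4,3)X 1/2 unhappy
(4,4)X 3/3 ok
(4,5)X 3/4 ok
(4,6)O 0/5 unhappy
(4,7)X 2/3 unhappy
Unsatisfied: (1,1), (1,4), (2,1), (2,2), (2,5), (3,1), (3,5), (4,2), (4,3), (4,6), (4,7) — 11 in total.

11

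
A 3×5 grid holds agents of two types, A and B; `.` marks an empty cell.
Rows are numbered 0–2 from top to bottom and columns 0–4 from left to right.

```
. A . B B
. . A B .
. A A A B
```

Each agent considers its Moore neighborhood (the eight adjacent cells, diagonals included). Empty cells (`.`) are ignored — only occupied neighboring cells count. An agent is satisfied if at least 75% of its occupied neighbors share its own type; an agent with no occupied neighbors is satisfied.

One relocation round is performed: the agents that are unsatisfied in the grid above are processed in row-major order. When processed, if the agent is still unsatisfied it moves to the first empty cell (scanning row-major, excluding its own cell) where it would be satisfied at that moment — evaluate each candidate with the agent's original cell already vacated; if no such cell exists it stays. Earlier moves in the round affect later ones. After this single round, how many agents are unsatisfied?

2

Initially unsatisfied (in order): (0,3), (1,2), (1,3), (2,3), (2,4).
  (0,3) → (1,4).
  (1,2): now satisfied by earlier moves; stays.
  (1,3): no empty cell satisfies it; stays.
  (2,3) → (0,0).
  (2,4): now satisfied by earlier moves; stays.
Resulting grid:
A A . . B
. . A B B
. A A . B
Unsatisfied now: (1,3), (2,2).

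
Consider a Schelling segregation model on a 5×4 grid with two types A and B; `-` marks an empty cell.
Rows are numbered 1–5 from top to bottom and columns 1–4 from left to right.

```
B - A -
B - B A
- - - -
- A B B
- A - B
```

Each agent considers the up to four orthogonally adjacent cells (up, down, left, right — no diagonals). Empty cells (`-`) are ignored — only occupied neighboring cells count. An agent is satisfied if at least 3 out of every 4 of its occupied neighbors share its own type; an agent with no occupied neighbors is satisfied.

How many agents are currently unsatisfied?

5

Row 1: (1,1)B 1/1 ok · (1,3)A 0/1 unhappy
Row 2: (2,1)B 1/1 ok · (2,3)B 0/2 unhappy · (2,4)A 0/1 unhappy
Row 4: (4,2)A 1/2 unhappy · (4,3)B 1/2 unhappy · (4,4)B 2/2 ok
Row 5: (5,2)A 1/1 ok · (5,4)B 1/1 ok
Unsatisfied: (1,3), (2,3), (2,4), (4,2), (4,3) — 5 in total.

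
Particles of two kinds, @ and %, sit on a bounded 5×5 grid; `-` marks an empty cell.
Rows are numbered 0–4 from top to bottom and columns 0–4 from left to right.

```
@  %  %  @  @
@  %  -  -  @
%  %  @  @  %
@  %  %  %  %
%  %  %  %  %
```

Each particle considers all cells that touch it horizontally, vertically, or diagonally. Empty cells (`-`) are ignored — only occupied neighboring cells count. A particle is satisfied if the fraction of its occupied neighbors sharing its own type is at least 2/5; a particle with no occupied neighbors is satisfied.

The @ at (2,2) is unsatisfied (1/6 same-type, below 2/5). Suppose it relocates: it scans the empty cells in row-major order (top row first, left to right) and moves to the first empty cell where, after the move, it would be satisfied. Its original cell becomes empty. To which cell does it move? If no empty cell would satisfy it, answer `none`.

(1,3)

Vacating (2,2). Empty cells in order:
  (1,2): 2/6 same-type → still unsatisfied.
  (1,3): 4/6 same-type → satisfied — stop here.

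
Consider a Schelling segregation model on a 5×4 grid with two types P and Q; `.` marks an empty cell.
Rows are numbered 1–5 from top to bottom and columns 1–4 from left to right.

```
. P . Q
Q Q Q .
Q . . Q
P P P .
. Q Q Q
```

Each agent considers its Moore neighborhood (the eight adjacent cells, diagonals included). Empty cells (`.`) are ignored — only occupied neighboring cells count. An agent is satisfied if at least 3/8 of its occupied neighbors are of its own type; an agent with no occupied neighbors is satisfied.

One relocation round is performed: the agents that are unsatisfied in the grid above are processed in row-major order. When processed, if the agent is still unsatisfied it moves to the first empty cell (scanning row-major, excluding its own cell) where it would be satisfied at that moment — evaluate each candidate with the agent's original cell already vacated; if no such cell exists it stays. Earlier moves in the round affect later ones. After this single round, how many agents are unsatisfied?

Initially unsatisfied (in order): (1,2), (4,1), (4,3), (5,2).
  (1,2) → (3,2).
  (4,1): now satisfied by earlier moves; stays.
  (4,3) → (3,3).
  (5,2) → (1,1).
Resulting grid:
Q . . Q
Q Q Q .
Q P P Q
P P . .
. . Q Q
All satisfied now.

0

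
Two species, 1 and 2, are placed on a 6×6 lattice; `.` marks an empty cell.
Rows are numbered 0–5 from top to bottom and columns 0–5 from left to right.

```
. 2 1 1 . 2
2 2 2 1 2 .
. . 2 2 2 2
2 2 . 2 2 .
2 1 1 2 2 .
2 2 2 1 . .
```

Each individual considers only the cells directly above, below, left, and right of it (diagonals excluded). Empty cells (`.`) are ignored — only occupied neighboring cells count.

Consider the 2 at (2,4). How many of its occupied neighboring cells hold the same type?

Occupied neighbors of (2,4): (1,4)=2, (3,4)=2, (2,3)=2, (2,5)=2.
Same type (2): 4 of 4.

4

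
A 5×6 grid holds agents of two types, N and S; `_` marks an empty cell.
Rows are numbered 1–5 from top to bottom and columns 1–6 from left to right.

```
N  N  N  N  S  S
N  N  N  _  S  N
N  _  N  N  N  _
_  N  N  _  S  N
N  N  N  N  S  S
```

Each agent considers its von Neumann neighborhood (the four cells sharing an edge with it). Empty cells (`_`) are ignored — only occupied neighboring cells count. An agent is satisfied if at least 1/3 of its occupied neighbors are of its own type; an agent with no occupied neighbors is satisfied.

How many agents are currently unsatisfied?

Row 1: (1,1)N 2/2 ok · (1,2)N 3/3 ok · (1,3)N 3/3 ok · (1,4)N 1/2 ok · (1,5)S 2/3 ok · (1,6)S 1/2 ok
Row 2: (2,1)N 3/3 ok · (2,2)N 3/3 ok · (2,3)N 3/3 ok · (2,5)S 1/3 ok · (2,6)N 0/2 unhappy
Row 3: (3,1)N 1/1 ok · (3,3)N 3/3 ok · (3,4)N 2/2 ok · (3,5)N 1/3 ok
Row 4: (4,2)N 2/2 ok · (4,3)N 3/3 ok · (4,5)S 1/3 ok · (4,6)N 0/2 unhappy
Row 5: (5,1)N 1/1 ok · (5,2)N 3/3 ok · (5,3)N 3/3 ok · (5,4)N 1/2 ok · (5,5)S 2/3 ok · (5,6)S 1/2 ok
Unsatisfied: (2,6), (4,6) — 2 in total.

2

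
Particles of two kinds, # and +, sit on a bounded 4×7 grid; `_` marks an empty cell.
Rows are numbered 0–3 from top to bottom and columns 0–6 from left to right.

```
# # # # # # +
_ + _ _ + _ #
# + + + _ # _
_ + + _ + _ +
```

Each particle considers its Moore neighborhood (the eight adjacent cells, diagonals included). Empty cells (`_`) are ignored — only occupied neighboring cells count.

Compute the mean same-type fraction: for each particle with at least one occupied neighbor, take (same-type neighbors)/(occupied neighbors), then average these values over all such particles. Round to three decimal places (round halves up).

(0,0)# 1/2
(0,1)# 2/3
(0,2)# 2/3
(0,3)# 2/3
(0,4)# 2/3
(0,5)# 2/4
(0,6)+ 0/2
(1,1)+ 2/6
(1,4)+ 1/5
(1,6)# 2/3
(2,0)# 0/3
(2,1)+ 4/5
(2,2)+ 5/5
(2,3)+ 4/4
(2,5)# 1/4
(3,1)+ 3/4
(3,2)+ 4/4
(3,4)+ 1/2
(3,6)+ 0/1
Sum over 19 particles: 1/2 + 2/3 + 2/3 + 2/3 + 2/3 + 2/4 + 0/2 + 2/6 + 1/5 + 2/3 + 0/3 + 4/5 + 5/5 + 4/4 + 1/4 + 3/4 + 4/4 + 1/2 + 0/1 = 61/6; mean = 61/6 ÷ 19 = 61/114 = 0.535087… → 0.535.

0.535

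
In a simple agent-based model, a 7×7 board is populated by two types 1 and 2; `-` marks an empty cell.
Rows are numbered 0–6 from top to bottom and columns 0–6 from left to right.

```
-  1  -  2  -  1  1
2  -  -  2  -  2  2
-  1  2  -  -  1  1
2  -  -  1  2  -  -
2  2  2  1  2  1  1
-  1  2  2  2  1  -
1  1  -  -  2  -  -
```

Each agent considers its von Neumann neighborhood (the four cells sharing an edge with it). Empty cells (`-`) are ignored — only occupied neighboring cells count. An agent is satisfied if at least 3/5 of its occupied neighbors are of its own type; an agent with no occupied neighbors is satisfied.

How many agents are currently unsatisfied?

14

(0,1)1 0/0 ✓
(0,3)2 1/1 ✓
(0,5)1 1/2 ✗
(0,6)1 1/2 ✗
(1,0)2 0/0 ✓
(1,3)2 1/1 ✓
(1,5)2 1/3 ✗
(1,6)2 1/3 ✗
(2,1)1 0/1 ✗
(2,2)2 0/1 ✗
(2,5)1 1/2 ✗
(2,6)1 1/2 ✗
(3,0)2 1/1 ✓
(3,3)1 1/2 ✗
(3,4)2 1/2 ✗
(4,0)2 2/2 ✓
(4,1)2 2/3 ✓
(4,2)2 2/3 ✓
(4,3)1 1/4 ✗
(4,4)2 2/4 ✗
(4,5)1 2/3 ✓
(4,6)1 1/1 ✓
(5,1)1 1/3 ✗
(5,2)2 2/3 ✓
(5,3)2 2/3 ✓
(5,4)2 3/4 ✓
(5,5)1 1/2 ✗
(6,0)1 1/1 ✓
(6,1)1 2/2 ✓
(6,4)2 1/1 ✓
Unsatisfied: (0,5), (0,6), (1,5), (1,6), (2,1), (2,2), (2,5), (2,6), (3,3), (3,4), (4,3), (4,4), (5,1), (5,5) — 14 in total.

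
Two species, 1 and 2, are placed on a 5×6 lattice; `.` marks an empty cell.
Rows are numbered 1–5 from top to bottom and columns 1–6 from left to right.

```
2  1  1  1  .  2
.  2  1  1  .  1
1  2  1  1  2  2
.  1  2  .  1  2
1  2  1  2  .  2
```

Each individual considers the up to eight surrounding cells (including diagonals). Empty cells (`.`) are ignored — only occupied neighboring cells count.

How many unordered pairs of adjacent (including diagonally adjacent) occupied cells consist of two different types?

28

Scan each occupied cell's neighbors to the right and below (and the two forward diagonals) so each pair is counted once.
Row 1: 2(1,1)–1(1,2)≠ 2(1,1)–2(2,2)= 1(1,2)–1(1,3)= 1(1,2)–2(2,2)≠ 1(1,2)–1(2,3)= 1(1,3)–1(1,4)= 1(1,3)–1(2,3)= 1(1,3)–1(2,4)= 1(1,3)–2(2,2)≠ 1(1,4)–1(2,4)= 1(1,4)–1(2,3)= 2(1,6)–1(2,6)≠  → 4/12 unlike.
Row 2: 2(2,2)–1(2,3)≠ 2(2,2)–2(3,2)= 2(2,2)–1(3,3)≠ 2(2,2)–1(3,1)≠ 1(2,3)–1(2,4)= 1(2,3)–1(3,3)= 1(2,3)–1(3,4)= 1(2,3)–2(3,2)≠ 1(2,4)–1(3,4)= 1(2,4)–2(3,5)≠ 1(2,4)–1(3,3)= 1(2,6)–2(3,6)≠ 1(2,6)–2(3,5)≠  → 7/13 unlike.
Row 3: 1(3,1)–2(3,2)≠ 1(3,1)–1(4,2)= 2(3,2)–1(3,3)≠ 2(3,2)–1(4,2)≠ 2(3,2)–2(4,3)= 1(3,3)–1(3,4)= 1(3,3)–2(4,3)≠ 1(3,3)–1(4,2)= 1(3,4)–2(3,5)≠ 1(3,4)–1(4,5)= 1(3,4)–2(4,3)≠ 2(3,5)–2(3,6)= 2(3,5)–1(4,5)≠ 2(3,5)–2(4,6)= 2(3,6)–2(4,6)= 2(3,6)–1(4,5)≠  → 8/16 unlike.
Row 4: 1(4,2)–2(4,3)≠ 1(4,2)–2(5,2)≠ 1(4,2)–1(5,3)= 1(4,2)–1(5,1)= 2(4,3)–1(5,3)≠ 2(4,3)–2(5,4)= 2(4,3)–2(5,2)= 1(4,5)–2(4,6)≠ 1(4,5)–2(5,6)≠ 1(4,5)–2(5,4)≠ 2(4,6)–2(5,6)=  → 6/11 unlike.
Row 5: 1(5,1)–2(5,2)≠ 2(5,2)–1(5,3)≠ 1(5,3)–2(5,4)≠  → 3/3 unlike.
Total adjacent occupied pairs: 55; unlike-type pairs: 28.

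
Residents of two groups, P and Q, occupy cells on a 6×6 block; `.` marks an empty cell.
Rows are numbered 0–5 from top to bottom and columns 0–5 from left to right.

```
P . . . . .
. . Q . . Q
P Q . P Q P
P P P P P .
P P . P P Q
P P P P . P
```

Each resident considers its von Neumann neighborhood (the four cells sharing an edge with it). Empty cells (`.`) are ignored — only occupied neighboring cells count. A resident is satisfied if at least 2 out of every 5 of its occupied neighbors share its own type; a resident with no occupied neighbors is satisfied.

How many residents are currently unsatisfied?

6

(0,0)P 0/0 ok
(1,2)Q 0/0 ok
(1,5)Q 0/1 unhappy
(2,0)P 1/2 ok
(2,1)Q 0/2 unhappy
(2,3)P 1/2 ok
(2,4)Q 0/3 unhappy
(2,5)P 0/2 unhappy
(3,0)P 3/3 ok
(3,1)P 3/4 ok
(3,2)P 2/2 ok
(3,3)P 4/4 ok
(3,4)P 2/3 ok
(4,0)P 3/3 ok
(4,1)P 3/3 ok
(4,3)P 3/3 ok
(4,4)P 2/3 ok
(4,5)Q 0/2 unhappy
(5,0)P 2/2 ok
(5,1)P 3/3 ok
(5,2)P 2/2 ok
(5,3)P 2/2 ok
(5,5)P 0/1 unhappy
Unsatisfied: (1,5), (2,1), (2,4), (2,5), (4,5), (5,5) — 6 in total.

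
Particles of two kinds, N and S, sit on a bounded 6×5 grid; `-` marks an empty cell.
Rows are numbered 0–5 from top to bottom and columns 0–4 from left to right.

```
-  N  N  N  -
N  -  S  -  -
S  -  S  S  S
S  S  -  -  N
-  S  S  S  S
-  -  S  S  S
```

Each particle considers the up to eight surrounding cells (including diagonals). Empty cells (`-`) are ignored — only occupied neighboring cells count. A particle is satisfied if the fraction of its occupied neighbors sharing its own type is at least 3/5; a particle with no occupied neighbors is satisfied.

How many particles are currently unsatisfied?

(0,1)N 2/3 ✓
(0,2)N 2/3 ✓
(0,3)N 1/2 ✗
(1,0)N 1/2 ✗
(1,2)S 2/5 ✗
(2,0)S 2/3 ✓
(2,2)S 3/3 ✓
(2,3)S 3/4 ✓
(2,4)S 1/2 ✗
(3,0)S 3/3 ✓
(3,1)S 5/5 ✓
(3,4)N 0/4 ✗
(4,1)S 4/4 ✓
(4,2)S 5/5 ✓
(4,3)S 5/6 ✓
(4,4)S 3/4 ✓
(5,2)S 4/4 ✓
(5,3)S 5/5 ✓
(5,4)S 3/3 ✓
Unsatisfied: (0,3), (1,0), (1,2), (2,4), (3,4) — 5 in total.

5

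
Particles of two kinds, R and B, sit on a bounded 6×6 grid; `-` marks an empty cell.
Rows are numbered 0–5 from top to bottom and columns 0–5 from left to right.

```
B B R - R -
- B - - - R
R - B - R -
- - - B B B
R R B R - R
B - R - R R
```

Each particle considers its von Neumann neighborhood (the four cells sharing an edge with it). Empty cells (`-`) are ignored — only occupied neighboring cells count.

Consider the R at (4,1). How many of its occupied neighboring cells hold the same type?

1

Occupied neighbors of (4,1): (4,0)=R, (4,2)=B.
Same type (R): 1 of 2.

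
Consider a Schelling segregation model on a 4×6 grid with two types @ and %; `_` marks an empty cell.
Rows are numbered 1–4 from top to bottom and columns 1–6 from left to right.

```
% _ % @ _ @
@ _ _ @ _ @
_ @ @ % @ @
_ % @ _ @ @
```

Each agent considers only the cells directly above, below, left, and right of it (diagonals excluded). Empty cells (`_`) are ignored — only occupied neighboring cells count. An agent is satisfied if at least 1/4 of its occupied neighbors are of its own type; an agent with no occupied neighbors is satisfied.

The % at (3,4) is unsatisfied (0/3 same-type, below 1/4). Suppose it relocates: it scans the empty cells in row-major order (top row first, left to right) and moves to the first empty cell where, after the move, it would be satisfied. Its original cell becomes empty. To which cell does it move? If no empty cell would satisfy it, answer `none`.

(1,2)

Vacating (3,4). Empty cells in order:
  (1,2): 2/2 same-type → satisfied — stop here.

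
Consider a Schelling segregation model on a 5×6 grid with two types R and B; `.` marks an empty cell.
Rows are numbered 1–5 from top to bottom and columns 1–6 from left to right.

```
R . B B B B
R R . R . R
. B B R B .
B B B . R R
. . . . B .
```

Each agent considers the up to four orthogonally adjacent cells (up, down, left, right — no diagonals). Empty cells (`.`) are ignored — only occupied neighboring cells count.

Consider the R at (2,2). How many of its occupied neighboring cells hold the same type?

Occupied neighbors of (2,2): (3,2)=B, (2,1)=R.
Same type (R): 1 of 2.

1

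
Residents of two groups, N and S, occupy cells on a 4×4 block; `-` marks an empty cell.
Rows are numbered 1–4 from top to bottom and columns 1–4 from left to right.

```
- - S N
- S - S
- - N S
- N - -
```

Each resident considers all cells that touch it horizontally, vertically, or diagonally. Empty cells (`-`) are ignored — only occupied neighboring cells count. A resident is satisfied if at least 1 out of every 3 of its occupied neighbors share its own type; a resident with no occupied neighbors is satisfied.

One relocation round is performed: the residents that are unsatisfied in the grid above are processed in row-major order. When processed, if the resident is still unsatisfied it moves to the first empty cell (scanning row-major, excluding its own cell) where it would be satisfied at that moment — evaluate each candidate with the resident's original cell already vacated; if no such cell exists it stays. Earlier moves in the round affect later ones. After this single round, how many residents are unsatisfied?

0

Initially unsatisfied (in order): (1,4), (3,3).
  (1,4) → (3,1).
  (3,3) → (2,1).
Resulting grid:
- - S -
N S - S
N - - S
- N - -
All satisfied now.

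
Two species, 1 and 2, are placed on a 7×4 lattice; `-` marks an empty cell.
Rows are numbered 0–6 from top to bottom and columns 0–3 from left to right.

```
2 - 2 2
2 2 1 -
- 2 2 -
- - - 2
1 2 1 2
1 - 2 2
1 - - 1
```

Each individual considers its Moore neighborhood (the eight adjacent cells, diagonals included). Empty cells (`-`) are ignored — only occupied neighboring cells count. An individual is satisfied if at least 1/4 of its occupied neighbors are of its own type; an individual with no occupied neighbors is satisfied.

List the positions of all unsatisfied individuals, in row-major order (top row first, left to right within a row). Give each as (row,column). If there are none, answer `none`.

(1,2), (4,2), (6,3)

(0,0)2 2/2 ✓
(0,2)2 2/3 ✓
(0,3)2 1/2 ✓
(1,0)2 3/3 ✓
(1,1)2 5/6 ✓
(1,2)1 0/5 ✗
(2,1)2 3/4 ✓
(2,2)2 3/4 ✓
(3,3)2 2/3 ✓
(4,0)1 1/2 ✓
(4,1)2 1/4 ✓
(4,2)1 0/5 ✗
(4,3)2 3/4 ✓
(5,0)1 2/3 ✓
(5,2)2 3/5 ✓
(5,3)2 2/4 ✓
(6,0)1 1/1 ✓
(6,3)1 0/2 ✗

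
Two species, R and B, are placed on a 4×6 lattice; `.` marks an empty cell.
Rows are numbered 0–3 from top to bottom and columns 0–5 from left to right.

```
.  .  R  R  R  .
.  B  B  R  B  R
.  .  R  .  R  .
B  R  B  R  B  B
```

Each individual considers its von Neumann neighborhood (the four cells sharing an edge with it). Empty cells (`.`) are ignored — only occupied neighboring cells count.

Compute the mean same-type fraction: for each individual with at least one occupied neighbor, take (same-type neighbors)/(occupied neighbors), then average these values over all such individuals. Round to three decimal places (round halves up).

0.307

(0,2)R 1/2
(0,3)R 3/3
(0,4)R 1/2
(1,1)B 1/1
(1,2)B 1/4
(1,3)R 1/3
(1,4)B 0/4
(1,5)R 0/1
(2,2)R 0/2
(2,4)R 0/2
(3,0)B 0/1
(3,1)R 0/2
(3,2)B 0/3
(3,3)R 0/2
(3,4)B 1/3
(3,5)B 1/1
Sum over 16 individuals: 1/2 + 3/3 + 1/2 + 1/1 + 1/4 + 1/3 + 0/4 + 0/1 + 0/2 + 0/2 + 0/1 + 0/2 + 0/3 + 0/2 + 1/3 + 1/1 = 59/12; mean = 59/12 ÷ 16 = 59/192 = 0.307291… → 0.307.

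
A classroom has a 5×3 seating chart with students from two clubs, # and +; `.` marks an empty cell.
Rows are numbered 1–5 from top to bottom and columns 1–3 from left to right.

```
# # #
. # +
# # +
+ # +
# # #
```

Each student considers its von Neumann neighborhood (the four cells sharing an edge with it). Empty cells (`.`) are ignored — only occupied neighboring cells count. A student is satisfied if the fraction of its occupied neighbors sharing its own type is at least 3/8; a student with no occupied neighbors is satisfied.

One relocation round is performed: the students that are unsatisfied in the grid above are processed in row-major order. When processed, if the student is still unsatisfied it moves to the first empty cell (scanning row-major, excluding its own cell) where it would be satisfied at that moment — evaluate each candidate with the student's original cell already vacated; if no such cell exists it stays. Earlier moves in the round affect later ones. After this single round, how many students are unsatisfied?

Initially unsatisfied (in order): (2,3), (4,1), (4,3).
  (2,3): no empty cell satisfies it; stays.
  (4,1): no empty cell satisfies it; stays.
  (4,3): no empty cell satisfies it; stays.
Resulting grid:
# # #
. # +
# # +
+ # +
# # #
Unsatisfied now: (2,3), (4,1), (4,3).

3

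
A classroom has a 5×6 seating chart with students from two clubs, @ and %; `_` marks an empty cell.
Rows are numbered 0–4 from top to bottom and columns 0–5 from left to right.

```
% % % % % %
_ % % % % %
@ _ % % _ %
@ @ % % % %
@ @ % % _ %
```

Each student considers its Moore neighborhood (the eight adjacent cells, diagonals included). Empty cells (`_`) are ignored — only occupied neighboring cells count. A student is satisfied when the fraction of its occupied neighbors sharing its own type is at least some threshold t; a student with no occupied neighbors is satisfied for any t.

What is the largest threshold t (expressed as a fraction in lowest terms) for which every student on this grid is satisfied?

Row 0: (0,0)% 2/2 · (0,1)% 4/4 · (0,2)% 5/5 · (0,3)% 5/5 · (0,4)% 5/5 · (0,5)% 3/3
Row 1: (1,1)% 5/6 · (1,2)% 7/7 · (1,3)% 7/7 · (1,4)% 7/7 · (1,5)% 4/4
Row 2: (2,0)@ 2/3 · (2,2)% 6/7 · (2,3)% 7/7 · (2,5)% 4/4
Row 3: (3,0)@ 4/4 · (3,1)@ 4/7 · (3,2)% 5/7 · (3,3)% 6/6 · (3,4)% 6/6 · (3,5)% 3/3
Row 4: (4,0)@ 3/3 · (4,1)@ 3/5 · (4,2)% 3/5 · (4,3)% 4/4 · (4,5)% 2/2
The smallest same-type fraction is 4/7 at (3,1), which reduces to 4/7. Any threshold above that leaves this student unsatisfied.

4/7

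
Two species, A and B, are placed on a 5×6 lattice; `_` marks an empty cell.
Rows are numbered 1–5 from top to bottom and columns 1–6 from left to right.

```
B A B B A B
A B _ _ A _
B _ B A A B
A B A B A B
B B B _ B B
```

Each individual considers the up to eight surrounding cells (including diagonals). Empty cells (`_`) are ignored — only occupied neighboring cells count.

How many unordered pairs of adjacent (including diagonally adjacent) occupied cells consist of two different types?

30

Scan each occupied cell's neighbors to the right and below (and the two forward diagonals) so each pair is counted once.
Row 1: B(1,1)–A(1,2)≠ B(1,1)–A(2,1)≠ B(1,1)–B(2,2)= A(1,2)–B(1,3)≠ A(1,2)–B(2,2)≠ A(1,2)–A(2,1)= B(1,3)–B(1,4)= B(1,3)–B(2,2)= B(1,4)–A(1,5)≠ B(1,4)–A(2,5)≠ A(1,5)–B(1,6)≠ A(1,5)–A(2,5)= B(1,6)–A(2,5)≠  → 8/13 unlike.
Row 2: A(2,1)–B(2,2)≠ A(2,1)–B(3,1)≠ B(2,2)–B(3,3)= B(2,2)–B(3,1)= A(2,5)–A(3,5)= A(2,5)–B(3,6)≠ A(2,5)–A(3,4)=  → 3/7 unlike.
Row 3: B(3,1)–A(4,1)≠ B(3,1)–B(4,2)= B(3,3)–A(3,4)≠ B(3,3)–A(4,3)≠ B(3,3)–B(4,4)= B(3,3)–B(4,2)= A(3,4)–A(3,5)= A(3,4)–B(4,4)≠ A(3,4)–A(4,5)= A(3,4)–A(4,3)= A(3,5)–B(3,6)≠ A(3,5)–A(4,5)= A(3,5)–B(4,6)≠ A(3,5)–B(4,4)≠ B(3,6)–B(4,6)= B(3,6)–A(4,5)≠  → 8/16 unlike.
Row 4: A(4,1)–B(4,2)≠ A(4,1)–B(5,1)≠ A(4,1)–B(5,2)≠ B(4,2)–A(4,3)≠ B(4,2)–B(5,2)= B(4,2)–B(5,3)= B(4,2)–B(5,1)= A(4,3)–B(4,4)≠ A(4,3)–B(5,3)≠ A(4,3)–B(5,2)≠ B(4,4)–A(4,5)≠ B(4,4)–B(5,5)= B(4,4)–B(5,3)= A(4,5)–B(4,6)≠ A(4,5)–B(5,5)≠ A(4,5)–B(5,6)≠ B(4,6)–B(5,6)= B(4,6)–B(5,5)=  → 11/18 unlike.
Row 5: B(5,1)–B(5,2)= B(5,2)–B(5,3)= B(5,5)–B(5,6)=  → 0/3 unlike.
Total adjacent occupied pairs: 57; unlike-type pairs: 30.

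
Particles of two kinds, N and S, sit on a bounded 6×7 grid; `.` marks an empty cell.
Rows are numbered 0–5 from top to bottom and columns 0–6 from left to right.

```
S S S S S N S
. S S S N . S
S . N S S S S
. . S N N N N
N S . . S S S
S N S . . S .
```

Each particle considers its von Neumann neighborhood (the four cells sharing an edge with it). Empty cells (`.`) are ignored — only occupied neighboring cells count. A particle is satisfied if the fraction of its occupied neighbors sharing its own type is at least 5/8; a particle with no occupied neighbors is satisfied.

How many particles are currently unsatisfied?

19

(0,0)S 1/1 ok
(0,1)S 3/3 ok
(0,2)S 3/3 ok
(0,3)S 3/3 ok
(0,4)S 1/3 unhappy
(0,5)N 0/2 unhappy
(0,6)S 1/2 unhappy
(1,1)S 2/2 ok
(1,2)S 3/4 ok
(1,3)S 3/4 ok
(1,4)N 0/3 unhappy
(1,6)S 2/2 ok
(2,0)S 0/0 ok
(2,2)N 0/3 unhappy
(2,3)S 2/4 unhappy
(2,4)S 2/4 unhappy
(2,5)S 2/3 ok
(2,6)S 2/3 ok
(3,2)S 0/2 unhappy
(3,3)N 1/3 unhappy
(3,4)N 2/4 unhappy
(3,5)N 2/4 unhappy
(3,6)N 1/3 unhappy
(4,0)N 0/2 unhappy
(4,1)S 0/2 unhappy
(4,4)S 1/2 unhappy
(4,5)S 3/4 ok
(4,6)S 1/2 unhappy
(5,0)S 0/2 unhappy
(5,1)N 0/3 unhappy
(5,2)S 0/1 unhappy
(5,5)S 1/1 ok
Unsatisfied: (0,4), (0,5), (0,6), (1,4), (2,2), (2,3), (2,4), (3,2), (3,3), (3,4), (3,5), (3,6), (4,0), (4,1), (4,4), (4,6), (5,0), (5,1), (5,2) — 19 in total.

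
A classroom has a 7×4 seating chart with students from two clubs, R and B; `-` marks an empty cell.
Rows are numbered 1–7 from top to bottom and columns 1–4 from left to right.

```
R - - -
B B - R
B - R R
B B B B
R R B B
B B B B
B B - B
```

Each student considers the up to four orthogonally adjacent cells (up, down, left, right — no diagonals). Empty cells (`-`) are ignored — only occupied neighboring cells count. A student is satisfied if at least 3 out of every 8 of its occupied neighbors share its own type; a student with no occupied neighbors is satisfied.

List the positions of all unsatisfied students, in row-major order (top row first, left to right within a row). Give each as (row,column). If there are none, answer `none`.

(1,1)R 0/1 ✗
(2,1)B 2/3 ✓
(2,2)B 1/1 ✓
(2,4)R 1/1 ✓
(3,1)B 2/2 ✓
(3,3)R 1/2 ✓
(3,4)R 2/3 ✓
(4,1)B 2/3 ✓
(4,2)B 2/3 ✓
(4,3)B 3/4 ✓
(4,4)B 2/3 ✓
(5,1)R 1/3 ✗
(5,2)R 1/4 ✗
(5,3)B 3/4 ✓
(5,4)B 3/3 ✓
(6,1)B 2/3 ✓
(6,2)B 3/4 ✓
(6,3)B 3/3 ✓
(6,4)B 3/3 ✓
(7,1)B 2/2 ✓
(7,2)B 2/2 ✓
(7,4)B 1/1 ✓

(1,1), (5,1), (5,2)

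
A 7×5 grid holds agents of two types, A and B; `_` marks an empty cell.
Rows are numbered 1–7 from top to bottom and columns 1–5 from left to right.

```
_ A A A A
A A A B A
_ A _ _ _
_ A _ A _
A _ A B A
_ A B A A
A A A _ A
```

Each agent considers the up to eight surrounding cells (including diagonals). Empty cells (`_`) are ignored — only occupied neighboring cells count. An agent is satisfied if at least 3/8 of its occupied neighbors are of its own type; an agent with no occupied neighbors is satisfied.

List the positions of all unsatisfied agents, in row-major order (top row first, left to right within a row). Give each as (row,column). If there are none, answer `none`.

(2,4), (5,4), (6,3)

Row 1: (1,2)A 4/4 satisfied · (1,3)A 4/5 satisfied · (1,4)A 4/5 satisfied · (1,5)A 2/3 satisfied
Row 2: (2,1)A 3/3 satisfied · (2,2)A 5/5 satisfied · (2,3)A 5/6 satisfied · (2,4)B 0/5 not · (2,5)A 2/3 satisfied
Row 3: (3,2)A 4/4 satisfied
Row 4: (4,2)A 3/3 satisfied · (4,4)A 2/3 satisfied
Row 5: (5,1)A 2/2 satisfied · (5,3)A 4/6 satisfied · (5,4)B 1/6 not · (5,5)A 3/4 satisfied
Row 6: (6,2)A 5/6 satisfied · (6,3)B 1/6 not · (6,4)A 5/7 satisfied · (6,5)A 3/4 satisfied
Row 7: (7,1)A 2/2 satisfied · (7,2)A 3/4 satisfied · (7,3)A 3/4 satisfied · (7,5)A 2/2 satisfied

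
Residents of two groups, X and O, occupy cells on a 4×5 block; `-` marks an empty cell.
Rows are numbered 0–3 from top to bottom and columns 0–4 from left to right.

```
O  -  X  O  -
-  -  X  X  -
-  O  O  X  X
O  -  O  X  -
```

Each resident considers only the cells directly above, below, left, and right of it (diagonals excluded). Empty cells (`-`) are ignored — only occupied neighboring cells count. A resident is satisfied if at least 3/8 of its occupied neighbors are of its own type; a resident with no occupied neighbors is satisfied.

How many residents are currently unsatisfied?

1

(0,0)O 0/0 satisfied
(0,2)X 1/2 satisfied
(0,3)O 0/2 not
(1,2)X 2/3 satisfied
(1,3)X 2/3 satisfied
(2,1)O 1/1 satisfied
(2,2)O 2/4 satisfied
(2,3)X 3/4 satisfied
(2,4)X 1/1 satisfied
(3,0)O 0/0 satisfied
(3,2)O 1/2 satisfied
(3,3)X 1/2 satisfied
Unsatisfied: (0,3) — 1 in total.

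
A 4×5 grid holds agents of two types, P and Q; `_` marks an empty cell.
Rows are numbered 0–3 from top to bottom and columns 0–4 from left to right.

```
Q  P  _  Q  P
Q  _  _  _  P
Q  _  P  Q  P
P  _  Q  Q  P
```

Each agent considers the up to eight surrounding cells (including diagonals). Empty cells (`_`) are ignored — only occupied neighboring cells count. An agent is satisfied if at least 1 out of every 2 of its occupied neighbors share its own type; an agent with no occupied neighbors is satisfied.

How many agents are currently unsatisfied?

(0,0)Q 1/2 ✓
(0,1)P 0/2 ✗
(0,3)Q 0/2 ✗
(0,4)P 1/2 ✓
(1,0)Q 2/3 ✓
(1,4)P 2/4 ✓
(2,0)Q 1/2 ✓
(2,2)P 0/3 ✗
(2,3)Q 2/6 ✗
(2,4)P 2/4 ✓
(3,0)P 0/1 ✗
(3,2)Q 2/3 ✓
(3,3)Q 2/5 ✗
(3,4)P 1/3 ✗
Unsatisfied: (0,1), (0,3), (2,2), (2,3), (3,0), (3,3), (3,4) — 7 in total.

7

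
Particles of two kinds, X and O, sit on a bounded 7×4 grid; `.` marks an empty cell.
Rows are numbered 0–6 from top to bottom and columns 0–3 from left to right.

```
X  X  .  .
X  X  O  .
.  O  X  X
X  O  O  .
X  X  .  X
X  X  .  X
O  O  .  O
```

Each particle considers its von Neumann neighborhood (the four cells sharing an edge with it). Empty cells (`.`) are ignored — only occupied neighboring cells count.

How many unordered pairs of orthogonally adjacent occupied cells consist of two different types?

10

Scan each occupied cell's neighbors to the right and below so each pair is counted once.
From row 0: 0 unlike of 3 pairs (running 0/3).
From row 1: 3 unlike of 4 pairs (running 3/7).
From row 2: 2 unlike of 4 pairs (running 5/11).
From row 3: 2 unlike of 4 pairs (running 7/15).
From row 4: 0 unlike of 4 pairs (running 7/19).
From row 5: 3 unlike of 4 pairs (running 10/23).
From row 6: 0 unlike of 1 pairs (running 10/24).
Total adjacent occupied pairs: 24; unlike-type pairs: 10.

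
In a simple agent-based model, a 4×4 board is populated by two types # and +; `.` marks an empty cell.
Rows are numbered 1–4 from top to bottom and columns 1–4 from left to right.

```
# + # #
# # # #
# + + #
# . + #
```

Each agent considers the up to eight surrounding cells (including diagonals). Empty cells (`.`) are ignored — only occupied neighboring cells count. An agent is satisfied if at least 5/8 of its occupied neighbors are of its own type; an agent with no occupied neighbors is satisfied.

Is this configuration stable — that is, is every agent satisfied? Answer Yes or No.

(1,1)# 2/3 satisfied
(1,2)+ 0/5 not
(1,3)# 4/5 satisfied
(1,4)# 3/3 satisfied
(2,1)# 3/5 not
(2,2)# 5/8 satisfied
(2,3)# 5/8 satisfied
(2,4)# 4/5 satisfied
(3,1)# 3/4 satisfied
(3,2)+ 2/7 not
(3,3)+ 2/7 not
(3,4)# 3/5 not
(4,1)# 1/2 not
(4,3)+ 2/4 not
(4,4)# 1/3 not
For instance (1,2) has only 0/5 same-type neighbors, below 5/8.

No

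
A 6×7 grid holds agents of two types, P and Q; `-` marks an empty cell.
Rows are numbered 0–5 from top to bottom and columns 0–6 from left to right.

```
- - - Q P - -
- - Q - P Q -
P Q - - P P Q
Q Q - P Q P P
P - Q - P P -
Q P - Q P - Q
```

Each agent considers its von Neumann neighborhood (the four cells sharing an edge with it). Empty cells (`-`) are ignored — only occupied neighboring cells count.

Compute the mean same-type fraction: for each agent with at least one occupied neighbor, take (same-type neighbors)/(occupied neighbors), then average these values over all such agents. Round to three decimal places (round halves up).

0.345

Row 0: (0,3)Q 0/1 · (0,4)P 1/2
Row 1: (1,2)Q — no occupied neighbors · (1,4)P 2/3 · (1,5)Q 0/2
Row 2: (2,0)P 0/2 · (2,1)Q 1/2 · (2,4)P 2/3 · (2,5)P 2/4 · (2,6)Q 0/2
Row 3: (3,0)Q 1/3 · (3,1)Q 2/2 · (3,3)P 0/1 · (3,4)Q 0/4 · (3,5)P 3/4 · (3,6)P 1/2
Row 4: (4,0)P 0/2 · (4,2)Q — no occupied neighbors · (4,4)P 2/3 · (4,5)P 2/2
Row 5: (5,0)Q 0/2 · (5,1)P 0/1 · (5,3)Q 0/1 · (5,4)P 1/2 · (5,6)Q — no occupied neighbors
Sum over 22 agents: 0/1 + 1/2 + 2/3 + 0/2 + 0/2 + 1/2 + 2/3 + 2/4 + 0/2 + 1/3 + 2/2 + 0/1 + 0/4 + 3/4 + 1/2 + 0/2 + 2/3 + 2/2 + 0/2 + 0/1 + 0/1 + 1/2 = 91/12; mean = 91/12 ÷ 22 = 91/264 = 0.344696… → 0.345.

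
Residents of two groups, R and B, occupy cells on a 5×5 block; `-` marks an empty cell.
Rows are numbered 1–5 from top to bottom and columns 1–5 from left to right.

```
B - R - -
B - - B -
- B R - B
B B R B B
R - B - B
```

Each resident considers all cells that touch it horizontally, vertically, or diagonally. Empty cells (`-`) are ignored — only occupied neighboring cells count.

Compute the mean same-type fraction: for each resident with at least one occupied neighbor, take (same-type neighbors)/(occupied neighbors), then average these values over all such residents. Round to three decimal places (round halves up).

(1,1)B 1/1
(1,3)R 0/1
(2,1)B 2/2
(2,4)B 1/3
(3,2)B 3/5
(3,3)R 1/5
(3,5)B 3/3
(4,1)B 2/3
(4,2)B 3/6
(4,3)R 1/5
(4,4)B 4/6
(4,5)B 3/3
(5,1)R 0/2
(5,3)B 2/3
(5,5)B 2/2
Sum over 15 residents: 1/1 + 0/1 + 2/2 + 1/3 + 3/5 + 1/5 + 3/3 + 2/3 + 3/6 + 1/5 + 4/6 + 3/3 + 0/2 + 2/3 + 2/2 = 53/6; mean = 53/6 ÷ 15 = 53/90 = 0.588888… → 0.589.

0.589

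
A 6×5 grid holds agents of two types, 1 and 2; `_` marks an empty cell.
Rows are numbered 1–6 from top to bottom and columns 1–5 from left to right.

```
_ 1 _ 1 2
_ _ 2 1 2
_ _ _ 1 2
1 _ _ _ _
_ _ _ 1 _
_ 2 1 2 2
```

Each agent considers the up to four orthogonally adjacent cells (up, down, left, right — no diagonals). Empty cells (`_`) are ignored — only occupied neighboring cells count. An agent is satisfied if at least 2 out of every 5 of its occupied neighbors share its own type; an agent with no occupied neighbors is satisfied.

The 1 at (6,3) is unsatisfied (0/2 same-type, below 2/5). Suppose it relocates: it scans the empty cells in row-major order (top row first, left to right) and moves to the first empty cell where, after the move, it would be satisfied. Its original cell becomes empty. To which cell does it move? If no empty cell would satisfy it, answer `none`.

(1,1)

Vacating (6,3). Empty cells in order:
  (1,1): 1/1 same-type → satisfied — stop here.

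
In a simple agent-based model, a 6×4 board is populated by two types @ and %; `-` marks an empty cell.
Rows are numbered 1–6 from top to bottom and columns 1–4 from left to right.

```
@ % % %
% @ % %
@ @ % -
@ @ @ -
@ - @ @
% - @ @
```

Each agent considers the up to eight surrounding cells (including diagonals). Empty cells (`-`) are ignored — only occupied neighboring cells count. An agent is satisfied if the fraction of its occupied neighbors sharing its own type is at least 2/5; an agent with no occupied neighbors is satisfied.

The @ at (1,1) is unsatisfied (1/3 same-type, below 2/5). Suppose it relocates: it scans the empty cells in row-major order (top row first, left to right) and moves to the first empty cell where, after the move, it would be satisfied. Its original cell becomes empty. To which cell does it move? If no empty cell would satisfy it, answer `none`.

(4,4)

Vacating (1,1). Empty cells in order:
  (3,4): 1/4 same-type → still unsatisfied.
  (4,4): 3/4 same-type → satisfied — stop here.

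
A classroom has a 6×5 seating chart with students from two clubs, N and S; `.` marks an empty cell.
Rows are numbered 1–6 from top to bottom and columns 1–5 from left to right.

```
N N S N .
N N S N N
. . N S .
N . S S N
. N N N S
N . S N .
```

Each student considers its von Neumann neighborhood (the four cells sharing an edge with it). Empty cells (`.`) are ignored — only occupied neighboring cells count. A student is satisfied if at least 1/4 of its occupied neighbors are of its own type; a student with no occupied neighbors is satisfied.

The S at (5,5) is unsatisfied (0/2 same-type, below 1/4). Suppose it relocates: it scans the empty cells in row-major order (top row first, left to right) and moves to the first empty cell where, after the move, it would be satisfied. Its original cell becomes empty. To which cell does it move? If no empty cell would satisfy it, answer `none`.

(3,5)

Vacating (5,5). Empty cells in order:
  (1,5): 0/2 same-type → still unsatisfied.
  (3,1): 0/2 same-type → still unsatisfied.
  (3,2): 0/2 same-type → still unsatisfied.
  (3,5): 1/3 same-type → satisfied — stop here.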